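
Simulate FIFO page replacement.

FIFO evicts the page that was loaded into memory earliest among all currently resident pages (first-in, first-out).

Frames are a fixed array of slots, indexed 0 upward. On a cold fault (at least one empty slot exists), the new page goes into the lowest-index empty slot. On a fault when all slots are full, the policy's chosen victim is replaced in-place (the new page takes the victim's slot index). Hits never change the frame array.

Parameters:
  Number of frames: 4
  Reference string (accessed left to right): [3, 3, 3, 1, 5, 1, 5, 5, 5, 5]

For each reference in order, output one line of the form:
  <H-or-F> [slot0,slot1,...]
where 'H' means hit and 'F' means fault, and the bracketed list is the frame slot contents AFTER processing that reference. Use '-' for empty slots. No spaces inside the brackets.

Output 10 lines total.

F [3,-,-,-]
H [3,-,-,-]
H [3,-,-,-]
F [3,1,-,-]
F [3,1,5,-]
H [3,1,5,-]
H [3,1,5,-]
H [3,1,5,-]
H [3,1,5,-]
H [3,1,5,-]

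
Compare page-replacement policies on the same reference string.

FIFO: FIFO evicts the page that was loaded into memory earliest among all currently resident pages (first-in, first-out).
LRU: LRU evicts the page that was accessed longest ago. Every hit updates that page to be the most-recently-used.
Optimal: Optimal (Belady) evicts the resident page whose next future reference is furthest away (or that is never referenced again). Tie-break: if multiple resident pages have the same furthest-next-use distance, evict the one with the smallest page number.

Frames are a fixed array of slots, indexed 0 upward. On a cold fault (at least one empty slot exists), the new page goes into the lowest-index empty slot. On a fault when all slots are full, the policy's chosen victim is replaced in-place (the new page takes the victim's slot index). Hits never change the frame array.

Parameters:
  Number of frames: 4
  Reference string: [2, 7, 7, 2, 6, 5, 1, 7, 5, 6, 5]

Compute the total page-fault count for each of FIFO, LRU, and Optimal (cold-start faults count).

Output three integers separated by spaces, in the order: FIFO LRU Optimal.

--- FIFO ---
  step 0: ref 2 -> FAULT, frames=[2,-,-,-] (faults so far: 1)
  step 1: ref 7 -> FAULT, frames=[2,7,-,-] (faults so far: 2)
  step 2: ref 7 -> HIT, frames=[2,7,-,-] (faults so far: 2)
  step 3: ref 2 -> HIT, frames=[2,7,-,-] (faults so far: 2)
  step 4: ref 6 -> FAULT, frames=[2,7,6,-] (faults so far: 3)
  step 5: ref 5 -> FAULT, frames=[2,7,6,5] (faults so far: 4)
  step 6: ref 1 -> FAULT, evict 2, frames=[1,7,6,5] (faults so far: 5)
  step 7: ref 7 -> HIT, frames=[1,7,6,5] (faults so far: 5)
  step 8: ref 5 -> HIT, frames=[1,7,6,5] (faults so far: 5)
  step 9: ref 6 -> HIT, frames=[1,7,6,5] (faults so far: 5)
  step 10: ref 5 -> HIT, frames=[1,7,6,5] (faults so far: 5)
  FIFO total faults: 5
--- LRU ---
  step 0: ref 2 -> FAULT, frames=[2,-,-,-] (faults so far: 1)
  step 1: ref 7 -> FAULT, frames=[2,7,-,-] (faults so far: 2)
  step 2: ref 7 -> HIT, frames=[2,7,-,-] (faults so far: 2)
  step 3: ref 2 -> HIT, frames=[2,7,-,-] (faults so far: 2)
  step 4: ref 6 -> FAULT, frames=[2,7,6,-] (faults so far: 3)
  step 5: ref 5 -> FAULT, frames=[2,7,6,5] (faults so far: 4)
  step 6: ref 1 -> FAULT, evict 7, frames=[2,1,6,5] (faults so far: 5)
  step 7: ref 7 -> FAULT, evict 2, frames=[7,1,6,5] (faults so far: 6)
  step 8: ref 5 -> HIT, frames=[7,1,6,5] (faults so far: 6)
  step 9: ref 6 -> HIT, frames=[7,1,6,5] (faults so far: 6)
  step 10: ref 5 -> HIT, frames=[7,1,6,5] (faults so far: 6)
  LRU total faults: 6
--- Optimal ---
  step 0: ref 2 -> FAULT, frames=[2,-,-,-] (faults so far: 1)
  step 1: ref 7 -> FAULT, frames=[2,7,-,-] (faults so far: 2)
  step 2: ref 7 -> HIT, frames=[2,7,-,-] (faults so far: 2)
  step 3: ref 2 -> HIT, frames=[2,7,-,-] (faults so far: 2)
  step 4: ref 6 -> FAULT, frames=[2,7,6,-] (faults so far: 3)
  step 5: ref 5 -> FAULT, frames=[2,7,6,5] (faults so far: 4)
  step 6: ref 1 -> FAULT, evict 2, frames=[1,7,6,5] (faults so far: 5)
  step 7: ref 7 -> HIT, frames=[1,7,6,5] (faults so far: 5)
  step 8: ref 5 -> HIT, frames=[1,7,6,5] (faults so far: 5)
  step 9: ref 6 -> HIT, frames=[1,7,6,5] (faults so far: 5)
  step 10: ref 5 -> HIT, frames=[1,7,6,5] (faults so far: 5)
  Optimal total faults: 5

Answer: 5 6 5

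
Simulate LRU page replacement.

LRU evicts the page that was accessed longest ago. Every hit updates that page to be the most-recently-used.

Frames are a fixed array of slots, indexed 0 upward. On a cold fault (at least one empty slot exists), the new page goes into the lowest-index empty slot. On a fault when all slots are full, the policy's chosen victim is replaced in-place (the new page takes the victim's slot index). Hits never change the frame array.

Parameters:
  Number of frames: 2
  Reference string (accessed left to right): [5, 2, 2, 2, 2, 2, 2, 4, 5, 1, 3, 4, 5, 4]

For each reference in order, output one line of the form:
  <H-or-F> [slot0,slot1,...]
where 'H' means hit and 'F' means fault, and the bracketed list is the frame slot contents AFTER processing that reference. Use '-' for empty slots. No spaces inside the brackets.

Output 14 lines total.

F [5,-]
F [5,2]
H [5,2]
H [5,2]
H [5,2]
H [5,2]
H [5,2]
F [4,2]
F [4,5]
F [1,5]
F [1,3]
F [4,3]
F [4,5]
H [4,5]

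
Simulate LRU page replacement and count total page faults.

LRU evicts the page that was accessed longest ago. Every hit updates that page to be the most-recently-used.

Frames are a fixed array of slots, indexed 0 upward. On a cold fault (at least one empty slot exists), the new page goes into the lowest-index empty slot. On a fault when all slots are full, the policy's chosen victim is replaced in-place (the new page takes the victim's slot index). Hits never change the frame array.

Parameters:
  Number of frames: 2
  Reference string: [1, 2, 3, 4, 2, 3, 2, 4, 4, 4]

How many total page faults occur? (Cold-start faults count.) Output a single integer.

Answer: 7

Derivation:
Step 0: ref 1 → FAULT, frames=[1,-]
Step 1: ref 2 → FAULT, frames=[1,2]
Step 2: ref 3 → FAULT (evict 1), frames=[3,2]
Step 3: ref 4 → FAULT (evict 2), frames=[3,4]
Step 4: ref 2 → FAULT (evict 3), frames=[2,4]
Step 5: ref 3 → FAULT (evict 4), frames=[2,3]
Step 6: ref 2 → HIT, frames=[2,3]
Step 7: ref 4 → FAULT (evict 3), frames=[2,4]
Step 8: ref 4 → HIT, frames=[2,4]
Step 9: ref 4 → HIT, frames=[2,4]
Total faults: 7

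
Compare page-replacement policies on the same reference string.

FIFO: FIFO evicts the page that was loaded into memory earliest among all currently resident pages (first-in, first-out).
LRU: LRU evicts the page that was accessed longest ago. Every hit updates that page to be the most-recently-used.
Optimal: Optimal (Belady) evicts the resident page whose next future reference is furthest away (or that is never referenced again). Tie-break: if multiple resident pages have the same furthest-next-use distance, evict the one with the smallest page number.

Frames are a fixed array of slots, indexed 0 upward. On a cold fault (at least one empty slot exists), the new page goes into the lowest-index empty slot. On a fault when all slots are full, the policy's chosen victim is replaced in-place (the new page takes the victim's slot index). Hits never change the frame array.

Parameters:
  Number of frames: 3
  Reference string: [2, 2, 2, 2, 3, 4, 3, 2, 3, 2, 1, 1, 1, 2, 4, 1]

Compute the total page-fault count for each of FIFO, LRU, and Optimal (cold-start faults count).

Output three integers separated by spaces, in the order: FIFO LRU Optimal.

Answer: 5 5 4

Derivation:
--- FIFO ---
  step 0: ref 2 -> FAULT, frames=[2,-,-] (faults so far: 1)
  step 1: ref 2 -> HIT, frames=[2,-,-] (faults so far: 1)
  step 2: ref 2 -> HIT, frames=[2,-,-] (faults so far: 1)
  step 3: ref 2 -> HIT, frames=[2,-,-] (faults so far: 1)
  step 4: ref 3 -> FAULT, frames=[2,3,-] (faults so far: 2)
  step 5: ref 4 -> FAULT, frames=[2,3,4] (faults so far: 3)
  step 6: ref 3 -> HIT, frames=[2,3,4] (faults so far: 3)
  step 7: ref 2 -> HIT, frames=[2,3,4] (faults so far: 3)
  step 8: ref 3 -> HIT, frames=[2,3,4] (faults so far: 3)
  step 9: ref 2 -> HIT, frames=[2,3,4] (faults so far: 3)
  step 10: ref 1 -> FAULT, evict 2, frames=[1,3,4] (faults so far: 4)
  step 11: ref 1 -> HIT, frames=[1,3,4] (faults so far: 4)
  step 12: ref 1 -> HIT, frames=[1,3,4] (faults so far: 4)
  step 13: ref 2 -> FAULT, evict 3, frames=[1,2,4] (faults so far: 5)
  step 14: ref 4 -> HIT, frames=[1,2,4] (faults so far: 5)
  step 15: ref 1 -> HIT, frames=[1,2,4] (faults so far: 5)
  FIFO total faults: 5
--- LRU ---
  step 0: ref 2 -> FAULT, frames=[2,-,-] (faults so far: 1)
  step 1: ref 2 -> HIT, frames=[2,-,-] (faults so far: 1)
  step 2: ref 2 -> HIT, frames=[2,-,-] (faults so far: 1)
  step 3: ref 2 -> HIT, frames=[2,-,-] (faults so far: 1)
  step 4: ref 3 -> FAULT, frames=[2,3,-] (faults so far: 2)
  step 5: ref 4 -> FAULT, frames=[2,3,4] (faults so far: 3)
  step 6: ref 3 -> HIT, frames=[2,3,4] (faults so far: 3)
  step 7: ref 2 -> HIT, frames=[2,3,4] (faults so far: 3)
  step 8: ref 3 -> HIT, frames=[2,3,4] (faults so far: 3)
  step 9: ref 2 -> HIT, frames=[2,3,4] (faults so far: 3)
  step 10: ref 1 -> FAULT, evict 4, frames=[2,3,1] (faults so far: 4)
  step 11: ref 1 -> HIT, frames=[2,3,1] (faults so far: 4)
  step 12: ref 1 -> HIT, frames=[2,3,1] (faults so far: 4)
  step 13: ref 2 -> HIT, frames=[2,3,1] (faults so far: 4)
  step 14: ref 4 -> FAULT, evict 3, frames=[2,4,1] (faults so far: 5)
  step 15: ref 1 -> HIT, frames=[2,4,1] (faults so far: 5)
  LRU total faults: 5
--- Optimal ---
  step 0: ref 2 -> FAULT, frames=[2,-,-] (faults so far: 1)
  step 1: ref 2 -> HIT, frames=[2,-,-] (faults so far: 1)
  step 2: ref 2 -> HIT, frames=[2,-,-] (faults so far: 1)
  step 3: ref 2 -> HIT, frames=[2,-,-] (faults so far: 1)
  step 4: ref 3 -> FAULT, frames=[2,3,-] (faults so far: 2)
  step 5: ref 4 -> FAULT, frames=[2,3,4] (faults so far: 3)
  step 6: ref 3 -> HIT, frames=[2,3,4] (faults so far: 3)
  step 7: ref 2 -> HIT, frames=[2,3,4] (faults so far: 3)
  step 8: ref 3 -> HIT, frames=[2,3,4] (faults so far: 3)
  step 9: ref 2 -> HIT, frames=[2,3,4] (faults so far: 3)
  step 10: ref 1 -> FAULT, evict 3, frames=[2,1,4] (faults so far: 4)
  step 11: ref 1 -> HIT, frames=[2,1,4] (faults so far: 4)
  step 12: ref 1 -> HIT, frames=[2,1,4] (faults so far: 4)
  step 13: ref 2 -> HIT, frames=[2,1,4] (faults so far: 4)
  step 14: ref 4 -> HIT, frames=[2,1,4] (faults so far: 4)
  step 15: ref 1 -> HIT, frames=[2,1,4] (faults so far: 4)
  Optimal total faults: 4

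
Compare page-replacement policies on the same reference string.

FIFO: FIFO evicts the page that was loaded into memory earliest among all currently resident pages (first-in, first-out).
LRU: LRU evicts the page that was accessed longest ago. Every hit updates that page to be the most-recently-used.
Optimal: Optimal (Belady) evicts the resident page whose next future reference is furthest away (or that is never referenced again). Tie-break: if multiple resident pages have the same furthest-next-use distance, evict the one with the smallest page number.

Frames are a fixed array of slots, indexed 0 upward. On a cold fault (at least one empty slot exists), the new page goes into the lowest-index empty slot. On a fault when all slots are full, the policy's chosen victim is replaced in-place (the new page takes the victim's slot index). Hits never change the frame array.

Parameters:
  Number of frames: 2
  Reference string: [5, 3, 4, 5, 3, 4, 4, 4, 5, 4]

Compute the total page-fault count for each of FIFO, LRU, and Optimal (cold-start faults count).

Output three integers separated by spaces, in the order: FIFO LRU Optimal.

Answer: 7 7 5

Derivation:
--- FIFO ---
  step 0: ref 5 -> FAULT, frames=[5,-] (faults so far: 1)
  step 1: ref 3 -> FAULT, frames=[5,3] (faults so far: 2)
  step 2: ref 4 -> FAULT, evict 5, frames=[4,3] (faults so far: 3)
  step 3: ref 5 -> FAULT, evict 3, frames=[4,5] (faults so far: 4)
  step 4: ref 3 -> FAULT, evict 4, frames=[3,5] (faults so far: 5)
  step 5: ref 4 -> FAULT, evict 5, frames=[3,4] (faults so far: 6)
  step 6: ref 4 -> HIT, frames=[3,4] (faults so far: 6)
  step 7: ref 4 -> HIT, frames=[3,4] (faults so far: 6)
  step 8: ref 5 -> FAULT, evict 3, frames=[5,4] (faults so far: 7)
  step 9: ref 4 -> HIT, frames=[5,4] (faults so far: 7)
  FIFO total faults: 7
--- LRU ---
  step 0: ref 5 -> FAULT, frames=[5,-] (faults so far: 1)
  step 1: ref 3 -> FAULT, frames=[5,3] (faults so far: 2)
  step 2: ref 4 -> FAULT, evict 5, frames=[4,3] (faults so far: 3)
  step 3: ref 5 -> FAULT, evict 3, frames=[4,5] (faults so far: 4)
  step 4: ref 3 -> FAULT, evict 4, frames=[3,5] (faults so far: 5)
  step 5: ref 4 -> FAULT, evict 5, frames=[3,4] (faults so far: 6)
  step 6: ref 4 -> HIT, frames=[3,4] (faults so far: 6)
  step 7: ref 4 -> HIT, frames=[3,4] (faults so far: 6)
  step 8: ref 5 -> FAULT, evict 3, frames=[5,4] (faults so far: 7)
  step 9: ref 4 -> HIT, frames=[5,4] (faults so far: 7)
  LRU total faults: 7
--- Optimal ---
  step 0: ref 5 -> FAULT, frames=[5,-] (faults so far: 1)
  step 1: ref 3 -> FAULT, frames=[5,3] (faults so far: 2)
  step 2: ref 4 -> FAULT, evict 3, frames=[5,4] (faults so far: 3)
  step 3: ref 5 -> HIT, frames=[5,4] (faults so far: 3)
  step 4: ref 3 -> FAULT, evict 5, frames=[3,4] (faults so far: 4)
  step 5: ref 4 -> HIT, frames=[3,4] (faults so far: 4)
  step 6: ref 4 -> HIT, frames=[3,4] (faults so far: 4)
  step 7: ref 4 -> HIT, frames=[3,4] (faults so far: 4)
  step 8: ref 5 -> FAULT, evict 3, frames=[5,4] (faults so far: 5)
  step 9: ref 4 -> HIT, frames=[5,4] (faults so far: 5)
  Optimal total faults: 5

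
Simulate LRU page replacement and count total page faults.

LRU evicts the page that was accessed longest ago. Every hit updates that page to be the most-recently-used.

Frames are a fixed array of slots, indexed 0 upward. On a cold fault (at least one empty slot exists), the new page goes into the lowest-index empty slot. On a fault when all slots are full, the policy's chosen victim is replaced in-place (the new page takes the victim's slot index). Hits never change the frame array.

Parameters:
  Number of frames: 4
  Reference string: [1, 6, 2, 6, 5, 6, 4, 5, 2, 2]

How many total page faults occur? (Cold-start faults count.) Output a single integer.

Answer: 5

Derivation:
Step 0: ref 1 → FAULT, frames=[1,-,-,-]
Step 1: ref 6 → FAULT, frames=[1,6,-,-]
Step 2: ref 2 → FAULT, frames=[1,6,2,-]
Step 3: ref 6 → HIT, frames=[1,6,2,-]
Step 4: ref 5 → FAULT, frames=[1,6,2,5]
Step 5: ref 6 → HIT, frames=[1,6,2,5]
Step 6: ref 4 → FAULT (evict 1), frames=[4,6,2,5]
Step 7: ref 5 → HIT, frames=[4,6,2,5]
Step 8: ref 2 → HIT, frames=[4,6,2,5]
Step 9: ref 2 → HIT, frames=[4,6,2,5]
Total faults: 5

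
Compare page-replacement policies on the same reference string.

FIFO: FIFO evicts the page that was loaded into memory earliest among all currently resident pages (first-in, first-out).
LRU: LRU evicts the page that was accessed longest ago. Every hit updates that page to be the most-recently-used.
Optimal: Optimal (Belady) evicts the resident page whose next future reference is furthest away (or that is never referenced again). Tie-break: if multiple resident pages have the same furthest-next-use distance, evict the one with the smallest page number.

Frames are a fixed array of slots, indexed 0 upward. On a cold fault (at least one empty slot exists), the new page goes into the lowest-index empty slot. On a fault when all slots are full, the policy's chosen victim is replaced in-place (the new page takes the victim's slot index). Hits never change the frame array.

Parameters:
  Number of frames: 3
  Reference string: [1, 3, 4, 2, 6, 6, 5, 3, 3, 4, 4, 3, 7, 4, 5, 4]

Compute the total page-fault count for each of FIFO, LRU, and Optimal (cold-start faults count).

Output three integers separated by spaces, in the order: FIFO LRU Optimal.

--- FIFO ---
  step 0: ref 1 -> FAULT, frames=[1,-,-] (faults so far: 1)
  step 1: ref 3 -> FAULT, frames=[1,3,-] (faults so far: 2)
  step 2: ref 4 -> FAULT, frames=[1,3,4] (faults so far: 3)
  step 3: ref 2 -> FAULT, evict 1, frames=[2,3,4] (faults so far: 4)
  step 4: ref 6 -> FAULT, evict 3, frames=[2,6,4] (faults so far: 5)
  step 5: ref 6 -> HIT, frames=[2,6,4] (faults so far: 5)
  step 6: ref 5 -> FAULT, evict 4, frames=[2,6,5] (faults so far: 6)
  step 7: ref 3 -> FAULT, evict 2, frames=[3,6,5] (faults so far: 7)
  step 8: ref 3 -> HIT, frames=[3,6,5] (faults so far: 7)
  step 9: ref 4 -> FAULT, evict 6, frames=[3,4,5] (faults so far: 8)
  step 10: ref 4 -> HIT, frames=[3,4,5] (faults so far: 8)
  step 11: ref 3 -> HIT, frames=[3,4,5] (faults so far: 8)
  step 12: ref 7 -> FAULT, evict 5, frames=[3,4,7] (faults so far: 9)
  step 13: ref 4 -> HIT, frames=[3,4,7] (faults so far: 9)
  step 14: ref 5 -> FAULT, evict 3, frames=[5,4,7] (faults so far: 10)
  step 15: ref 4 -> HIT, frames=[5,4,7] (faults so far: 10)
  FIFO total faults: 10
--- LRU ---
  step 0: ref 1 -> FAULT, frames=[1,-,-] (faults so far: 1)
  step 1: ref 3 -> FAULT, frames=[1,3,-] (faults so far: 2)
  step 2: ref 4 -> FAULT, frames=[1,3,4] (faults so far: 3)
  step 3: ref 2 -> FAULT, evict 1, frames=[2,3,4] (faults so far: 4)
  step 4: ref 6 -> FAULT, evict 3, frames=[2,6,4] (faults so far: 5)
  step 5: ref 6 -> HIT, frames=[2,6,4] (faults so far: 5)
  step 6: ref 5 -> FAULT, evict 4, frames=[2,6,5] (faults so far: 6)
  step 7: ref 3 -> FAULT, evict 2, frames=[3,6,5] (faults so far: 7)
  step 8: ref 3 -> HIT, frames=[3,6,5] (faults so far: 7)
  step 9: ref 4 -> FAULT, evict 6, frames=[3,4,5] (faults so far: 8)
  step 10: ref 4 -> HIT, frames=[3,4,5] (faults so far: 8)
  step 11: ref 3 -> HIT, frames=[3,4,5] (faults so far: 8)
  step 12: ref 7 -> FAULT, evict 5, frames=[3,4,7] (faults so far: 9)
  step 13: ref 4 -> HIT, frames=[3,4,7] (faults so far: 9)
  step 14: ref 5 -> FAULT, evict 3, frames=[5,4,7] (faults so far: 10)
  step 15: ref 4 -> HIT, frames=[5,4,7] (faults so far: 10)
  LRU total faults: 10
--- Optimal ---
  step 0: ref 1 -> FAULT, frames=[1,-,-] (faults so far: 1)
  step 1: ref 3 -> FAULT, frames=[1,3,-] (faults so far: 2)
  step 2: ref 4 -> FAULT, frames=[1,3,4] (faults so far: 3)
  step 3: ref 2 -> FAULT, evict 1, frames=[2,3,4] (faults so far: 4)
  step 4: ref 6 -> FAULT, evict 2, frames=[6,3,4] (faults so far: 5)
  step 5: ref 6 -> HIT, frames=[6,3,4] (faults so far: 5)
  step 6: ref 5 -> FAULT, evict 6, frames=[5,3,4] (faults so far: 6)
  step 7: ref 3 -> HIT, frames=[5,3,4] (faults so far: 6)
  step 8: ref 3 -> HIT, frames=[5,3,4] (faults so far: 6)
  step 9: ref 4 -> HIT, frames=[5,3,4] (faults so far: 6)
  step 10: ref 4 -> HIT, frames=[5,3,4] (faults so far: 6)
  step 11: ref 3 -> HIT, frames=[5,3,4] (faults so far: 6)
  step 12: ref 7 -> FAULT, evict 3, frames=[5,7,4] (faults so far: 7)
  step 13: ref 4 -> HIT, frames=[5,7,4] (faults so far: 7)
  step 14: ref 5 -> HIT, frames=[5,7,4] (faults so far: 7)
  step 15: ref 4 -> HIT, frames=[5,7,4] (faults so far: 7)
  Optimal total faults: 7

Answer: 10 10 7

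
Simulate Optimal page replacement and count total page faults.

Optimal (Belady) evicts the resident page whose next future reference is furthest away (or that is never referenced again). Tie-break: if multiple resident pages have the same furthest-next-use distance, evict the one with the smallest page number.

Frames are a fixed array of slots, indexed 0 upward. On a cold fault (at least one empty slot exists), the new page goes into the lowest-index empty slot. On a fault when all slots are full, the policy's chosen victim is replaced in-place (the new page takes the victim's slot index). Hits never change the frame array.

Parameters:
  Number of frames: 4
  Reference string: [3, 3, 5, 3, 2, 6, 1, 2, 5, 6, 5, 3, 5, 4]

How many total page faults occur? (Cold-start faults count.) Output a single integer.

Answer: 7

Derivation:
Step 0: ref 3 → FAULT, frames=[3,-,-,-]
Step 1: ref 3 → HIT, frames=[3,-,-,-]
Step 2: ref 5 → FAULT, frames=[3,5,-,-]
Step 3: ref 3 → HIT, frames=[3,5,-,-]
Step 4: ref 2 → FAULT, frames=[3,5,2,-]
Step 5: ref 6 → FAULT, frames=[3,5,2,6]
Step 6: ref 1 → FAULT (evict 3), frames=[1,5,2,6]
Step 7: ref 2 → HIT, frames=[1,5,2,6]
Step 8: ref 5 → HIT, frames=[1,5,2,6]
Step 9: ref 6 → HIT, frames=[1,5,2,6]
Step 10: ref 5 → HIT, frames=[1,5,2,6]
Step 11: ref 3 → FAULT (evict 1), frames=[3,5,2,6]
Step 12: ref 5 → HIT, frames=[3,5,2,6]
Step 13: ref 4 → FAULT (evict 2), frames=[3,5,4,6]
Total faults: 7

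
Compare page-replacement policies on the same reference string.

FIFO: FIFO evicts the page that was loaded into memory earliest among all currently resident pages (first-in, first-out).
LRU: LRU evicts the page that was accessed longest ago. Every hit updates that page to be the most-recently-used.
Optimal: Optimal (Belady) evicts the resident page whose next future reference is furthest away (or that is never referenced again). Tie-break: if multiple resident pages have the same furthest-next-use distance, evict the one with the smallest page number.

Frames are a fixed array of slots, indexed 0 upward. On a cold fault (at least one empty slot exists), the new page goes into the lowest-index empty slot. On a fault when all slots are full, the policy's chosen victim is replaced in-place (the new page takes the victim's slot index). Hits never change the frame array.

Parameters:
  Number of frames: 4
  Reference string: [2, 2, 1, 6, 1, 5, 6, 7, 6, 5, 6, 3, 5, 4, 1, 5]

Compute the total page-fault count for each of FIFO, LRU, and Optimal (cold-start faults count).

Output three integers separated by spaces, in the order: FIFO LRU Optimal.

Answer: 9 8 7

Derivation:
--- FIFO ---
  step 0: ref 2 -> FAULT, frames=[2,-,-,-] (faults so far: 1)
  step 1: ref 2 -> HIT, frames=[2,-,-,-] (faults so far: 1)
  step 2: ref 1 -> FAULT, frames=[2,1,-,-] (faults so far: 2)
  step 3: ref 6 -> FAULT, frames=[2,1,6,-] (faults so far: 3)
  step 4: ref 1 -> HIT, frames=[2,1,6,-] (faults so far: 3)
  step 5: ref 5 -> FAULT, frames=[2,1,6,5] (faults so far: 4)
  step 6: ref 6 -> HIT, frames=[2,1,6,5] (faults so far: 4)
  step 7: ref 7 -> FAULT, evict 2, frames=[7,1,6,5] (faults so far: 5)
  step 8: ref 6 -> HIT, frames=[7,1,6,5] (faults so far: 5)
  step 9: ref 5 -> HIT, frames=[7,1,6,5] (faults so far: 5)
  step 10: ref 6 -> HIT, frames=[7,1,6,5] (faults so far: 5)
  step 11: ref 3 -> FAULT, evict 1, frames=[7,3,6,5] (faults so far: 6)
  step 12: ref 5 -> HIT, frames=[7,3,6,5] (faults so far: 6)
  step 13: ref 4 -> FAULT, evict 6, frames=[7,3,4,5] (faults so far: 7)
  step 14: ref 1 -> FAULT, evict 5, frames=[7,3,4,1] (faults so far: 8)
  step 15: ref 5 -> FAULT, evict 7, frames=[5,3,4,1] (faults so far: 9)
  FIFO total faults: 9
--- LRU ---
  step 0: ref 2 -> FAULT, frames=[2,-,-,-] (faults so far: 1)
  step 1: ref 2 -> HIT, frames=[2,-,-,-] (faults so far: 1)
  step 2: ref 1 -> FAULT, frames=[2,1,-,-] (faults so far: 2)
  step 3: ref 6 -> FAULT, frames=[2,1,6,-] (faults so far: 3)
  step 4: ref 1 -> HIT, frames=[2,1,6,-] (faults so far: 3)
  step 5: ref 5 -> FAULT, frames=[2,1,6,5] (faults so far: 4)
  step 6: ref 6 -> HIT, frames=[2,1,6,5] (faults so far: 4)
  step 7: ref 7 -> FAULT, evict 2, frames=[7,1,6,5] (faults so far: 5)
  step 8: ref 6 -> HIT, frames=[7,1,6,5] (faults so far: 5)
  step 9: ref 5 -> HIT, frames=[7,1,6,5] (faults so far: 5)
  step 10: ref 6 -> HIT, frames=[7,1,6,5] (faults so far: 5)
  step 11: ref 3 -> FAULT, evict 1, frames=[7,3,6,5] (faults so far: 6)
  step 12: ref 5 -> HIT, frames=[7,3,6,5] (faults so far: 6)
  step 13: ref 4 -> FAULT, evict 7, frames=[4,3,6,5] (faults so far: 7)
  step 14: ref 1 -> FAULT, evict 6, frames=[4,3,1,5] (faults so far: 8)
  step 15: ref 5 -> HIT, frames=[4,3,1,5] (faults so far: 8)
  LRU total faults: 8
--- Optimal ---
  step 0: ref 2 -> FAULT, frames=[2,-,-,-] (faults so far: 1)
  step 1: ref 2 -> HIT, frames=[2,-,-,-] (faults so far: 1)
  step 2: ref 1 -> FAULT, frames=[2,1,-,-] (faults so far: 2)
  step 3: ref 6 -> FAULT, frames=[2,1,6,-] (faults so far: 3)
  step 4: ref 1 -> HIT, frames=[2,1,6,-] (faults so far: 3)
  step 5: ref 5 -> FAULT, frames=[2,1,6,5] (faults so far: 4)
  step 6: ref 6 -> HIT, frames=[2,1,6,5] (faults so far: 4)
  step 7: ref 7 -> FAULT, evict 2, frames=[7,1,6,5] (faults so far: 5)
  step 8: ref 6 -> HIT, frames=[7,1,6,5] (faults so far: 5)
  step 9: ref 5 -> HIT, frames=[7,1,6,5] (faults so far: 5)
  step 10: ref 6 -> HIT, frames=[7,1,6,5] (faults so far: 5)
  step 11: ref 3 -> FAULT, evict 6, frames=[7,1,3,5] (faults so far: 6)
  step 12: ref 5 -> HIT, frames=[7,1,3,5] (faults so far: 6)
  step 13: ref 4 -> FAULT, evict 3, frames=[7,1,4,5] (faults so far: 7)
  step 14: ref 1 -> HIT, frames=[7,1,4,5] (faults so far: 7)
  step 15: ref 5 -> HIT, frames=[7,1,4,5] (faults so far: 7)
  Optimal total faults: 7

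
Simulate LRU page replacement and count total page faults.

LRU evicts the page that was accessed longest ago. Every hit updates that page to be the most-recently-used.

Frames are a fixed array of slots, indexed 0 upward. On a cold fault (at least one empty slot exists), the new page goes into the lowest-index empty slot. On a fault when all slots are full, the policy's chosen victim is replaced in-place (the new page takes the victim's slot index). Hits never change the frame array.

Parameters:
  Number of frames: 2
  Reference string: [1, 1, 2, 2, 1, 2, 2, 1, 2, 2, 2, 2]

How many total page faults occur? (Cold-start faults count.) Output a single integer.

Step 0: ref 1 → FAULT, frames=[1,-]
Step 1: ref 1 → HIT, frames=[1,-]
Step 2: ref 2 → FAULT, frames=[1,2]
Step 3: ref 2 → HIT, frames=[1,2]
Step 4: ref 1 → HIT, frames=[1,2]
Step 5: ref 2 → HIT, frames=[1,2]
Step 6: ref 2 → HIT, frames=[1,2]
Step 7: ref 1 → HIT, frames=[1,2]
Step 8: ref 2 → HIT, frames=[1,2]
Step 9: ref 2 → HIT, frames=[1,2]
Step 10: ref 2 → HIT, frames=[1,2]
Step 11: ref 2 → HIT, frames=[1,2]
Total faults: 2

Answer: 2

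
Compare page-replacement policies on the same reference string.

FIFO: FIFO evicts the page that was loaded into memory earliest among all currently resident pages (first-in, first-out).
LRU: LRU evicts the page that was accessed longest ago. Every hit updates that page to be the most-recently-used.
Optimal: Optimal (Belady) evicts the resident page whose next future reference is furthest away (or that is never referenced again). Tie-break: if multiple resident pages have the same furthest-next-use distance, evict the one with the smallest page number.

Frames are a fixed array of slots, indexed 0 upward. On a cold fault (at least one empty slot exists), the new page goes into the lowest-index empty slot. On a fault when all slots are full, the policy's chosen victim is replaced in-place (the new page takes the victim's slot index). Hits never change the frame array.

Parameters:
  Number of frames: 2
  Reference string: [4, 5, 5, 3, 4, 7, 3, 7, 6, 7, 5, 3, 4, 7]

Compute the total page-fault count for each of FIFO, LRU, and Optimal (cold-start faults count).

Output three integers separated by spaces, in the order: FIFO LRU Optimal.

--- FIFO ---
  step 0: ref 4 -> FAULT, frames=[4,-] (faults so far: 1)
  step 1: ref 5 -> FAULT, frames=[4,5] (faults so far: 2)
  step 2: ref 5 -> HIT, frames=[4,5] (faults so far: 2)
  step 3: ref 3 -> FAULT, evict 4, frames=[3,5] (faults so far: 3)
  step 4: ref 4 -> FAULT, evict 5, frames=[3,4] (faults so far: 4)
  step 5: ref 7 -> FAULT, evict 3, frames=[7,4] (faults so far: 5)
  step 6: ref 3 -> FAULT, evict 4, frames=[7,3] (faults so far: 6)
  step 7: ref 7 -> HIT, frames=[7,3] (faults so far: 6)
  step 8: ref 6 -> FAULT, evict 7, frames=[6,3] (faults so far: 7)
  step 9: ref 7 -> FAULT, evict 3, frames=[6,7] (faults so far: 8)
  step 10: ref 5 -> FAULT, evict 6, frames=[5,7] (faults so far: 9)
  step 11: ref 3 -> FAULT, evict 7, frames=[5,3] (faults so far: 10)
  step 12: ref 4 -> FAULT, evict 5, frames=[4,3] (faults so far: 11)
  step 13: ref 7 -> FAULT, evict 3, frames=[4,7] (faults so far: 12)
  FIFO total faults: 12
--- LRU ---
  step 0: ref 4 -> FAULT, frames=[4,-] (faults so far: 1)
  step 1: ref 5 -> FAULT, frames=[4,5] (faults so far: 2)
  step 2: ref 5 -> HIT, frames=[4,5] (faults so far: 2)
  step 3: ref 3 -> FAULT, evict 4, frames=[3,5] (faults so far: 3)
  step 4: ref 4 -> FAULT, evict 5, frames=[3,4] (faults so far: 4)
  step 5: ref 7 -> FAULT, evict 3, frames=[7,4] (faults so far: 5)
  step 6: ref 3 -> FAULT, evict 4, frames=[7,3] (faults so far: 6)
  step 7: ref 7 -> HIT, frames=[7,3] (faults so far: 6)
  step 8: ref 6 -> FAULT, evict 3, frames=[7,6] (faults so far: 7)
  step 9: ref 7 -> HIT, frames=[7,6] (faults so far: 7)
  step 10: ref 5 -> FAULT, evict 6, frames=[7,5] (faults so far: 8)
  step 11: ref 3 -> FAULT, evict 7, frames=[3,5] (faults so far: 9)
  step 12: ref 4 -> FAULT, evict 5, frames=[3,4] (faults so far: 10)
  step 13: ref 7 -> FAULT, evict 3, frames=[7,4] (faults so far: 11)
  LRU total faults: 11
--- Optimal ---
  step 0: ref 4 -> FAULT, frames=[4,-] (faults so far: 1)
  step 1: ref 5 -> FAULT, frames=[4,5] (faults so far: 2)
  step 2: ref 5 -> HIT, frames=[4,5] (faults so far: 2)
  step 3: ref 3 -> FAULT, evict 5, frames=[4,3] (faults so far: 3)
  step 4: ref 4 -> HIT, frames=[4,3] (faults so far: 3)
  step 5: ref 7 -> FAULT, evict 4, frames=[7,3] (faults so far: 4)
  step 6: ref 3 -> HIT, frames=[7,3] (faults so far: 4)
  step 7: ref 7 -> HIT, frames=[7,3] (faults so far: 4)
  step 8: ref 6 -> FAULT, evict 3, frames=[7,6] (faults so far: 5)
  step 9: ref 7 -> HIT, frames=[7,6] (faults so far: 5)
  step 10: ref 5 -> FAULT, evict 6, frames=[7,5] (faults so far: 6)
  step 11: ref 3 -> FAULT, evict 5, frames=[7,3] (faults so far: 7)
  step 12: ref 4 -> FAULT, evict 3, frames=[7,4] (faults so far: 8)
  step 13: ref 7 -> HIT, frames=[7,4] (faults so far: 8)
  Optimal total faults: 8

Answer: 12 11 8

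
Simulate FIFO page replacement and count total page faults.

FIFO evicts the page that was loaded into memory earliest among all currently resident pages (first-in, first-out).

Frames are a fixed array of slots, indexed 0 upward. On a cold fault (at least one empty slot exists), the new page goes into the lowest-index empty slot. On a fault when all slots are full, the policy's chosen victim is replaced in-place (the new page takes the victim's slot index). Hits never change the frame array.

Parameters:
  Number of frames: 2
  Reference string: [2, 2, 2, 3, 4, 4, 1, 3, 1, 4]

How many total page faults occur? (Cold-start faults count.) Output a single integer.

Answer: 6

Derivation:
Step 0: ref 2 → FAULT, frames=[2,-]
Step 1: ref 2 → HIT, frames=[2,-]
Step 2: ref 2 → HIT, frames=[2,-]
Step 3: ref 3 → FAULT, frames=[2,3]
Step 4: ref 4 → FAULT (evict 2), frames=[4,3]
Step 5: ref 4 → HIT, frames=[4,3]
Step 6: ref 1 → FAULT (evict 3), frames=[4,1]
Step 7: ref 3 → FAULT (evict 4), frames=[3,1]
Step 8: ref 1 → HIT, frames=[3,1]
Step 9: ref 4 → FAULT (evict 1), frames=[3,4]
Total faults: 6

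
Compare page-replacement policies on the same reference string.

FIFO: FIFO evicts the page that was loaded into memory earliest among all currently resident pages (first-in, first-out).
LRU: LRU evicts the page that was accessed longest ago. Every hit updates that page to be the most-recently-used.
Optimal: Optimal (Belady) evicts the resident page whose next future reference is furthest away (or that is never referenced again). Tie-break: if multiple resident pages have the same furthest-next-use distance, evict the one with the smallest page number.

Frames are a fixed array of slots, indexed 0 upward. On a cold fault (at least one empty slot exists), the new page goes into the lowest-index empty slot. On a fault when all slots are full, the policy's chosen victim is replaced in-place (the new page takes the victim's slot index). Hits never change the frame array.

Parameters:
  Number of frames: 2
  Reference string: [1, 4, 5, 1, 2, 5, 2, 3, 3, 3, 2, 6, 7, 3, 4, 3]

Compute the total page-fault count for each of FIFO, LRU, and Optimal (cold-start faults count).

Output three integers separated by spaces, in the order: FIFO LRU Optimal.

Answer: 12 11 8

Derivation:
--- FIFO ---
  step 0: ref 1 -> FAULT, frames=[1,-] (faults so far: 1)
  step 1: ref 4 -> FAULT, frames=[1,4] (faults so far: 2)
  step 2: ref 5 -> FAULT, evict 1, frames=[5,4] (faults so far: 3)
  step 3: ref 1 -> FAULT, evict 4, frames=[5,1] (faults so far: 4)
  step 4: ref 2 -> FAULT, evict 5, frames=[2,1] (faults so far: 5)
  step 5: ref 5 -> FAULT, evict 1, frames=[2,5] (faults so far: 6)
  step 6: ref 2 -> HIT, frames=[2,5] (faults so far: 6)
  step 7: ref 3 -> FAULT, evict 2, frames=[3,5] (faults so far: 7)
  step 8: ref 3 -> HIT, frames=[3,5] (faults so far: 7)
  step 9: ref 3 -> HIT, frames=[3,5] (faults so far: 7)
  step 10: ref 2 -> FAULT, evict 5, frames=[3,2] (faults so far: 8)
  step 11: ref 6 -> FAULT, evict 3, frames=[6,2] (faults so far: 9)
  step 12: ref 7 -> FAULT, evict 2, frames=[6,7] (faults so far: 10)
  step 13: ref 3 -> FAULT, evict 6, frames=[3,7] (faults so far: 11)
  step 14: ref 4 -> FAULT, evict 7, frames=[3,4] (faults so far: 12)
  step 15: ref 3 -> HIT, frames=[3,4] (faults so far: 12)
  FIFO total faults: 12
--- LRU ---
  step 0: ref 1 -> FAULT, frames=[1,-] (faults so far: 1)
  step 1: ref 4 -> FAULT, frames=[1,4] (faults so far: 2)
  step 2: ref 5 -> FAULT, evict 1, frames=[5,4] (faults so far: 3)
  step 3: ref 1 -> FAULT, evict 4, frames=[5,1] (faults so far: 4)
  step 4: ref 2 -> FAULT, evict 5, frames=[2,1] (faults so far: 5)
  step 5: ref 5 -> FAULT, evict 1, frames=[2,5] (faults so far: 6)
  step 6: ref 2 -> HIT, frames=[2,5] (faults so far: 6)
  step 7: ref 3 -> FAULT, evict 5, frames=[2,3] (faults so far: 7)
  step 8: ref 3 -> HIT, frames=[2,3] (faults so far: 7)
  step 9: ref 3 -> HIT, frames=[2,3] (faults so far: 7)
  step 10: ref 2 -> HIT, frames=[2,3] (faults so far: 7)
  step 11: ref 6 -> FAULT, evict 3, frames=[2,6] (faults so far: 8)
  step 12: ref 7 -> FAULT, evict 2, frames=[7,6] (faults so far: 9)
  step 13: ref 3 -> FAULT, evict 6, frames=[7,3] (faults so far: 10)
  step 14: ref 4 -> FAULT, evict 7, frames=[4,3] (faults so far: 11)
  step 15: ref 3 -> HIT, frames=[4,3] (faults so far: 11)
  LRU total faults: 11
--- Optimal ---
  step 0: ref 1 -> FAULT, frames=[1,-] (faults so far: 1)
  step 1: ref 4 -> FAULT, frames=[1,4] (faults so far: 2)
  step 2: ref 5 -> FAULT, evict 4, frames=[1,5] (faults so far: 3)
  step 3: ref 1 -> HIT, frames=[1,5] (faults so far: 3)
  step 4: ref 2 -> FAULT, evict 1, frames=[2,5] (faults so far: 4)
  step 5: ref 5 -> HIT, frames=[2,5] (faults so far: 4)
  step 6: ref 2 -> HIT, frames=[2,5] (faults so far: 4)
  step 7: ref 3 -> FAULT, evict 5, frames=[2,3] (faults so far: 5)
  step 8: ref 3 -> HIT, frames=[2,3] (faults so far: 5)
  step 9: ref 3 -> HIT, frames=[2,3] (faults so far: 5)
  step 10: ref 2 -> HIT, frames=[2,3] (faults so far: 5)
  step 11: ref 6 -> FAULT, evict 2, frames=[6,3] (faults so far: 6)
  step 12: ref 7 -> FAULT, evict 6, frames=[7,3] (faults so far: 7)
  step 13: ref 3 -> HIT, frames=[7,3] (faults so far: 7)
  step 14: ref 4 -> FAULT, evict 7, frames=[4,3] (faults so far: 8)
  step 15: ref 3 -> HIT, frames=[4,3] (faults so far: 8)
  Optimal total faults: 8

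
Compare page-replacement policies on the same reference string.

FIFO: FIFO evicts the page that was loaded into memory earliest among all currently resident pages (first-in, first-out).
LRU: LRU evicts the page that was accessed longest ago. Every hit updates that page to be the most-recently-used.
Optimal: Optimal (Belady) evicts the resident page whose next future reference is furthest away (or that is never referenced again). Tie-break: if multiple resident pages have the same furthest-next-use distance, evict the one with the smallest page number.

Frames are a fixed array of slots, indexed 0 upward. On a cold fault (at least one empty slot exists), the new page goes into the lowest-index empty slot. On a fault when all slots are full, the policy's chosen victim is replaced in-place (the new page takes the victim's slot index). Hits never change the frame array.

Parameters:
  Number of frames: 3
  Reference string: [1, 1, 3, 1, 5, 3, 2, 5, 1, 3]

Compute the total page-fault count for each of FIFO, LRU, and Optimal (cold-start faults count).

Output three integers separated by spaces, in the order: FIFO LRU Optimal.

Answer: 6 6 5

Derivation:
--- FIFO ---
  step 0: ref 1 -> FAULT, frames=[1,-,-] (faults so far: 1)
  step 1: ref 1 -> HIT, frames=[1,-,-] (faults so far: 1)
  step 2: ref 3 -> FAULT, frames=[1,3,-] (faults so far: 2)
  step 3: ref 1 -> HIT, frames=[1,3,-] (faults so far: 2)
  step 4: ref 5 -> FAULT, frames=[1,3,5] (faults so far: 3)
  step 5: ref 3 -> HIT, frames=[1,3,5] (faults so far: 3)
  step 6: ref 2 -> FAULT, evict 1, frames=[2,3,5] (faults so far: 4)
  step 7: ref 5 -> HIT, frames=[2,3,5] (faults so far: 4)
  step 8: ref 1 -> FAULT, evict 3, frames=[2,1,5] (faults so far: 5)
  step 9: ref 3 -> FAULT, evict 5, frames=[2,1,3] (faults so far: 6)
  FIFO total faults: 6
--- LRU ---
  step 0: ref 1 -> FAULT, frames=[1,-,-] (faults so far: 1)
  step 1: ref 1 -> HIT, frames=[1,-,-] (faults so far: 1)
  step 2: ref 3 -> FAULT, frames=[1,3,-] (faults so far: 2)
  step 3: ref 1 -> HIT, frames=[1,3,-] (faults so far: 2)
  step 4: ref 5 -> FAULT, frames=[1,3,5] (faults so far: 3)
  step 5: ref 3 -> HIT, frames=[1,3,5] (faults so far: 3)
  step 6: ref 2 -> FAULT, evict 1, frames=[2,3,5] (faults so far: 4)
  step 7: ref 5 -> HIT, frames=[2,3,5] (faults so far: 4)
  step 8: ref 1 -> FAULT, evict 3, frames=[2,1,5] (faults so far: 5)
  step 9: ref 3 -> FAULT, evict 2, frames=[3,1,5] (faults so far: 6)
  LRU total faults: 6
--- Optimal ---
  step 0: ref 1 -> FAULT, frames=[1,-,-] (faults so far: 1)
  step 1: ref 1 -> HIT, frames=[1,-,-] (faults so far: 1)
  step 2: ref 3 -> FAULT, frames=[1,3,-] (faults so far: 2)
  step 3: ref 1 -> HIT, frames=[1,3,-] (faults so far: 2)
  step 4: ref 5 -> FAULT, frames=[1,3,5] (faults so far: 3)
  step 5: ref 3 -> HIT, frames=[1,3,5] (faults so far: 3)
  step 6: ref 2 -> FAULT, evict 3, frames=[1,2,5] (faults so far: 4)
  step 7: ref 5 -> HIT, frames=[1,2,5] (faults so far: 4)
  step 8: ref 1 -> HIT, frames=[1,2,5] (faults so far: 4)
  step 9: ref 3 -> FAULT, evict 1, frames=[3,2,5] (faults so far: 5)
  Optimal total faults: 5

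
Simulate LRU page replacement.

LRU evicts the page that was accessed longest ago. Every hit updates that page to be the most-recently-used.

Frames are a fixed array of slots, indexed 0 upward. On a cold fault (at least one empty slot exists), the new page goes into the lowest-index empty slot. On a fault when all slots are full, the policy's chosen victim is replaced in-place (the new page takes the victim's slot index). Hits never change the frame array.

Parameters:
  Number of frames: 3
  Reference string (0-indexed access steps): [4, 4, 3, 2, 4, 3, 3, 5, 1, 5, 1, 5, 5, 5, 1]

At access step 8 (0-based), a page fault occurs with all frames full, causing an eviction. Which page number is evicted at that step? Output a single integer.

Step 0: ref 4 -> FAULT, frames=[4,-,-]
Step 1: ref 4 -> HIT, frames=[4,-,-]
Step 2: ref 3 -> FAULT, frames=[4,3,-]
Step 3: ref 2 -> FAULT, frames=[4,3,2]
Step 4: ref 4 -> HIT, frames=[4,3,2]
Step 5: ref 3 -> HIT, frames=[4,3,2]
Step 6: ref 3 -> HIT, frames=[4,3,2]
Step 7: ref 5 -> FAULT, evict 2, frames=[4,3,5]
Step 8: ref 1 -> FAULT, evict 4, frames=[1,3,5]
At step 8: evicted page 4

Answer: 4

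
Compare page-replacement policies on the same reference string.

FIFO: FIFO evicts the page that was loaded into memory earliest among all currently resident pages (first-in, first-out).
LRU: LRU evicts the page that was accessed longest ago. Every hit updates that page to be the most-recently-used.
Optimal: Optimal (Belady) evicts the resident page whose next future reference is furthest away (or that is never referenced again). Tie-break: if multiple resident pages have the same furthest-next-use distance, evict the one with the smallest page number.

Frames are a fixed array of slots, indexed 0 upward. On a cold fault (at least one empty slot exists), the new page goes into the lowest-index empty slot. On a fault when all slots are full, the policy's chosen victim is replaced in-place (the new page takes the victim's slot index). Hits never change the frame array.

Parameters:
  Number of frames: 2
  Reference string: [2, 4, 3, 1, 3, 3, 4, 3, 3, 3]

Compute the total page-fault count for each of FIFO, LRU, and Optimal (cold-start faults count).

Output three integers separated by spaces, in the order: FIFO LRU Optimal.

Answer: 6 5 5

Derivation:
--- FIFO ---
  step 0: ref 2 -> FAULT, frames=[2,-] (faults so far: 1)
  step 1: ref 4 -> FAULT, frames=[2,4] (faults so far: 2)
  step 2: ref 3 -> FAULT, evict 2, frames=[3,4] (faults so far: 3)
  step 3: ref 1 -> FAULT, evict 4, frames=[3,1] (faults so far: 4)
  step 4: ref 3 -> HIT, frames=[3,1] (faults so far: 4)
  step 5: ref 3 -> HIT, frames=[3,1] (faults so far: 4)
  step 6: ref 4 -> FAULT, evict 3, frames=[4,1] (faults so far: 5)
  step 7: ref 3 -> FAULT, evict 1, frames=[4,3] (faults so far: 6)
  step 8: ref 3 -> HIT, frames=[4,3] (faults so far: 6)
  step 9: ref 3 -> HIT, frames=[4,3] (faults so far: 6)
  FIFO total faults: 6
--- LRU ---
  step 0: ref 2 -> FAULT, frames=[2,-] (faults so far: 1)
  step 1: ref 4 -> FAULT, frames=[2,4] (faults so far: 2)
  step 2: ref 3 -> FAULT, evict 2, frames=[3,4] (faults so far: 3)
  step 3: ref 1 -> FAULT, evict 4, frames=[3,1] (faults so far: 4)
  step 4: ref 3 -> HIT, frames=[3,1] (faults so far: 4)
  step 5: ref 3 -> HIT, frames=[3,1] (faults so far: 4)
  step 6: ref 4 -> FAULT, evict 1, frames=[3,4] (faults so far: 5)
  step 7: ref 3 -> HIT, frames=[3,4] (faults so far: 5)
  step 8: ref 3 -> HIT, frames=[3,4] (faults so far: 5)
  step 9: ref 3 -> HIT, frames=[3,4] (faults so far: 5)
  LRU total faults: 5
--- Optimal ---
  step 0: ref 2 -> FAULT, frames=[2,-] (faults so far: 1)
  step 1: ref 4 -> FAULT, frames=[2,4] (faults so far: 2)
  step 2: ref 3 -> FAULT, evict 2, frames=[3,4] (faults so far: 3)
  step 3: ref 1 -> FAULT, evict 4, frames=[3,1] (faults so far: 4)
  step 4: ref 3 -> HIT, frames=[3,1] (faults so far: 4)
  step 5: ref 3 -> HIT, frames=[3,1] (faults so far: 4)
  step 6: ref 4 -> FAULT, evict 1, frames=[3,4] (faults so far: 5)
  step 7: ref 3 -> HIT, frames=[3,4] (faults so far: 5)
  step 8: ref 3 -> HIT, frames=[3,4] (faults so far: 5)
  step 9: ref 3 -> HIT, frames=[3,4] (faults so far: 5)
  Optimal total faults: 5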